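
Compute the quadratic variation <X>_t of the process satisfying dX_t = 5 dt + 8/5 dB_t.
<X>_t = 64*t/25

For an Itô process dX_t = a(t) dt + b(t) dB_t, the quadratic variation is <X>_t = int_0^t b(s)^2 ds (the drift term does not contribute). Here b(s) = 8/5, so
  b(s)^2 = 64/25.
Integrating from 0 to t:
  <X>_t = int_0^t (64/25) ds = 64*t/25.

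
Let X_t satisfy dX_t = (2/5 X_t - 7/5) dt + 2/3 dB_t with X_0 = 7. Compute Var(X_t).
Var(X_t) = 5*exp(4*t/5)/9 - 5/9

The variance V(t) = Var(X_t) satisfies V'(t) = 2 a V(t) + c^2 with V(0) = 0 (drift coefficient is linear in X, diffusion is constant). With a = 2/5, c = 2/3, the solution is
  V(t) = (c^2 / (2 a)) * (exp(2 a t) - 1)
       = ((2/3)^2 / (2*(2/5))) * (exp((4/5) t) - 1)
       = 5*exp(4*t/5)/9 - 5/9.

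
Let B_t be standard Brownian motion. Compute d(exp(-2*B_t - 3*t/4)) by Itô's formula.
d(exp(-2*B_t - 3*t/4)) = (5*exp(-2*B_t - 3*t/4)/4) dt + (-2*exp(-2*B_t - 3*t/4)) dB_t

Itô's formula for f(t, x): d f(t, B_t) = (f_t + (1/2) f_xx) dt + f_x dB_t. Compute partials of f(t, x) = exp(-3*t/4 - 2*x):
  f_t(t,x)  = -3*exp(-3*t/4 - 2*x)/4
  f_x(t,x)  = -2*exp(-3*t/4 - 2*x)
  f_xx(t,x) = 4*exp(-3*t/4 - 2*x)
Assemble drift = f_t + (1/2) f_xx = 5*exp(-3*t/4 - 2*x)/4 and diffusion = f_x = -2*exp(-3*t/4 - 2*x). Substituting x = B_t:
  d(exp(-2*B_t - 3*t/4)) = (5*exp(-2*B_t - 3*t/4)/4) dt + (-2*exp(-2*B_t - 3*t/4)) dB_t.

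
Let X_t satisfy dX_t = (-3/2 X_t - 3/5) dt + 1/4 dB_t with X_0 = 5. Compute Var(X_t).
Var(X_t) = 1/48 - exp(-3*t)/48

The variance V(t) = Var(X_t) satisfies V'(t) = 2 a V(t) + c^2 with V(0) = 0 (drift coefficient is linear in X, diffusion is constant). With a = -3/2, c = 1/4, the solution is
  V(t) = (c^2 / (2 a)) * (exp(2 a t) - 1)
       = ((1/4)^2 / (2*(-3/2))) * (exp((-3) t) - 1)
       = 1/48 - exp(-3*t)/48.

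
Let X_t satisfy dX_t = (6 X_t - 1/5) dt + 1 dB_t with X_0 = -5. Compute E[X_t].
E[X_t] = 1/30 - 151*exp(6*t)/30

Taking expectations and using E[dB_t] = 0, the mean m(t) = E[X_t] satisfies the ODE m'(t) = a m(t) + b with m(0) = x_0. With a = 6, b = -1/5, x_0 = -5, the solution is
  m(t) = x_0 * exp(a t) + (b/a) * (exp(a t) - 1)
       = (-5) * exp(6 t) + ((-1/5)/6) * (exp(6 t) - 1)
       = 1/30 - 151*exp(6*t)/30.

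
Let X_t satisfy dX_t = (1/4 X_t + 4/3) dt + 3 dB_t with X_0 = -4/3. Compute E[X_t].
E[X_t] = 4*exp(t/4) - 16/3

Taking expectations and using E[dB_t] = 0, the mean m(t) = E[X_t] satisfies the ODE m'(t) = a m(t) + b with m(0) = x_0. With a = 1/4, b = 4/3, x_0 = -4/3, the solution is
  m(t) = x_0 * exp(a t) + (b/a) * (exp(a t) - 1)
       = (-4/3) * exp((1/4) t) + ((4/3)/(1/4)) * (exp((1/4) t) - 1)
       = 4*exp(t/4) - 16/3.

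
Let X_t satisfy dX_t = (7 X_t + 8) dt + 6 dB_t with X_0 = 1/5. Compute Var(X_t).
Var(X_t) = 18*exp(14*t)/7 - 18/7

The variance V(t) = Var(X_t) satisfies V'(t) = 2 a V(t) + c^2 with V(0) = 0 (drift coefficient is linear in X, diffusion is constant). With a = 7, c = 6, the solution is
  V(t) = (c^2 / (2 a)) * (exp(2 a t) - 1)
       = (6^2 / (2*7)) * (exp(14 t) - 1)
       = 18*exp(14*t)/7 - 18/7.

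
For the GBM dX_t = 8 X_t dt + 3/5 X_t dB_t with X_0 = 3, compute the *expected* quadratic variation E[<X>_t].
E[<X>_t] = 81*exp(409*t/25)/409 - 81/409

<X>_t = int_0^t ((3/5) * X_s)^2 ds. Taking expectation inside the integral: E[<X>_t] = (3/5)^2 * int_0^t E[X_s^2] ds. For GBM, E[X_s^2] = x_0^2 * exp((2 mu + sigma^2) s). Integrating:
  E[<X>_t] = (3/5)^2 * 3^2 * (exp((2*8 + (3/5)^2) t) - 1) / (2*8 + (3/5)^2)
           = (3/5)^2 * 3^2 * (exp((409/25) t) - 1) / (409/25) = 81*exp(409*t/25)/409 - 81/409.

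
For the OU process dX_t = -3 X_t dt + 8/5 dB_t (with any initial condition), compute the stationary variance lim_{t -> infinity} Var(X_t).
lim Var(X_t) = 32/75

The OU SDE dX = -theta X dt + sigma dB admits the integrating factor exp(theta t): d(exp(theta t) X_t) = sigma exp(theta t) dB_t. Integrating from 0 to t gives X_t = x_0 * exp(-theta t) + sigma * int_0^t exp(-theta (t-s)) dB_s for any initial x_0. The Itô integral has variance (by the Itô isometry) sigma^2 * int_0^t exp(-2 theta (t - s)) ds = sigma^2 * (1 - exp(-2 theta t)) / (2 theta), independent of x_0.
With theta = 3, sigma = 8/5:
  Var(X_t) = (8/5)^2 * (1 - exp(-2*3 t)) / (2 * 3) = 32/75 - 32*exp(-6*t)/75.
As t -> infinity, exp(-2*3 t) -> 0, so the stationary variance is sigma^2 / (2 theta) = 32/75.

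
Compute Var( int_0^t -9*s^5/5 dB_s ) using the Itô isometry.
Var = 81*t^11/275

The Itô integral of a deterministic integrand f(s) has mean 0 because each increment f(s) * (B_{s+ds} - B_s) has mean 0. By the Itô isometry:
  Var( int_0^t f(s) dB_s ) = E[ (int_0^t f(s) dB_s)^2 ] = int_0^t f(s)^2 ds.
Here f(s) = -9*s^5/5, so f(s)^2 = 81*s^10/25. Integrate:
  int_0^t (81*s^10/25) ds = 81*t^11/275.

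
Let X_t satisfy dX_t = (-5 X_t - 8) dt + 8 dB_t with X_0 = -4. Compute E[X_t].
E[X_t] = -8/5 - 12*exp(-5*t)/5

Taking expectations and using E[dB_t] = 0, the mean m(t) = E[X_t] satisfies the ODE m'(t) = a m(t) + b with m(0) = x_0. With a = -5, b = -8, x_0 = -4, the solution is
  m(t) = x_0 * exp(a t) + (b/a) * (exp(a t) - 1)
       = (-4) * exp((-5) t) + ((-8)/(-5)) * (exp((-5) t) - 1)
       = -8/5 - 12*exp(-5*t)/5.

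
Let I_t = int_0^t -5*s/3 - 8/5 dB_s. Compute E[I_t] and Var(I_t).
E[I_t] = 0; Var(I_t) = t*(625*t^2 + 1800*t + 1728)/675

The Itô integral of a deterministic integrand f(s) has mean 0 because each increment f(s) * (B_{s+ds} - B_s) has mean 0. By the Itô isometry:
  Var( int_0^t f(s) dB_s ) = E[ (int_0^t f(s) dB_s)^2 ] = int_0^t f(s)^2 ds.
Here f(s) = -5*s/3 - 8/5, so f(s)^2 = (25*s + 24)^2/225. Integrate:
  int_0^t ((25*s + 24)^2/225) ds = t*(625*t^2 + 1800*t + 1728)/675.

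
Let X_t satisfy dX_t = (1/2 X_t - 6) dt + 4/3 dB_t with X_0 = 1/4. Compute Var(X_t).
Var(X_t) = 16*exp(t)/9 - 16/9

The variance V(t) = Var(X_t) satisfies V'(t) = 2 a V(t) + c^2 with V(0) = 0 (drift coefficient is linear in X, diffusion is constant). With a = 1/2, c = 4/3, the solution is
  V(t) = (c^2 / (2 a)) * (exp(2 a t) - 1)
       = ((4/3)^2 / (2*(1/2))) * (exp(1 t) - 1)
       = 16*exp(t)/9 - 16/9.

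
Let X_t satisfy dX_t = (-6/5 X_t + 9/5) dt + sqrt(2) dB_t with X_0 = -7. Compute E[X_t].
E[X_t] = 3/2 - 17*exp(-6*t/5)/2

Taking expectations and using E[dB_t] = 0, the mean m(t) = E[X_t] satisfies the ODE m'(t) = a m(t) + b with m(0) = x_0. With a = -6/5, b = 9/5, x_0 = -7, the solution is
  m(t) = x_0 * exp(a t) + (b/a) * (exp(a t) - 1)
       = (-7) * exp((-6/5) t) + ((9/5)/(-6/5)) * (exp((-6/5) t) - 1)
       = 3/2 - 17*exp(-6*t/5)/2.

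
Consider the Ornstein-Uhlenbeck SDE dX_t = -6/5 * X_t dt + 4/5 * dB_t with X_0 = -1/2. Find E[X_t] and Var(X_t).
E[X_t] = -exp(-6*t/5)/2; Var(X_t) = 4/15 - 4*exp(-12*t/5)/15

The OU SDE dX = -theta X dt + sigma dB admits the integrating factor exp(theta t): d(exp(theta t) X_t) = sigma exp(theta t) dB_t. Integrating from 0 to t:
  X_t = x_0 * exp(-theta t) + sigma * int_0^t exp(-theta (t-s)) dB_s.
The Itô integral has mean 0 and (by the Itô isometry) variance sigma^2 * int_0^t exp(-2 theta (t - s)) ds = sigma^2 * (1 - exp(-2 theta t)) / (2 theta).
With theta = 6/5, sigma = 4/5, x_0 = -1/2:
  E[X_t] = -1/2 * exp(-6/5 t) = -exp(-6*t/5)/2
  Var(X_t) = (4/5)^2 * (1 - exp(-2*6/5 t)) / (2 * 6/5) = 4/15 - 4*exp(-12*t/5)/15.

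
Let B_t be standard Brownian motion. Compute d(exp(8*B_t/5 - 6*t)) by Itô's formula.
d(exp(8*B_t/5 - 6*t)) = (-118*exp(8*B_t/5 - 6*t)/25) dt + (8*exp(8*B_t/5 - 6*t)/5) dB_t

Itô's formula for f(t, x): d f(t, B_t) = (f_t + (1/2) f_xx) dt + f_x dB_t. Compute partials of f(t, x) = exp(-6*t + 8*x/5):
  f_t(t,x)  = -6*exp(-6*t + 8*x/5)
  f_x(t,x)  = 8*exp(-6*t + 8*x/5)/5
  f_xx(t,x) = 64*exp(-6*t + 8*x/5)/25
Assemble drift = f_t + (1/2) f_xx = -118*exp(-6*t + 8*x/5)/25 and diffusion = f_x = 8*exp(-6*t + 8*x/5)/5. Substituting x = B_t:
  d(exp(8*B_t/5 - 6*t)) = (-118*exp(8*B_t/5 - 6*t)/25) dt + (8*exp(8*B_t/5 - 6*t)/5) dB_t.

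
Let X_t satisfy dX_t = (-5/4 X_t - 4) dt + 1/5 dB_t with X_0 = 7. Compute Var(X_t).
Var(X_t) = 2/125 - 2*exp(-5*t/2)/125

The variance V(t) = Var(X_t) satisfies V'(t) = 2 a V(t) + c^2 with V(0) = 0 (drift coefficient is linear in X, diffusion is constant). With a = -5/4, c = 1/5, the solution is
  V(t) = (c^2 / (2 a)) * (exp(2 a t) - 1)
       = ((1/5)^2 / (2*(-5/4))) * (exp((-5/2) t) - 1)
       = 2/125 - 2*exp(-5*t/2)/125.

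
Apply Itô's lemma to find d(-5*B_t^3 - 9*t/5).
d(-5*B_t^3 - 9*t/5) = (-15*B_t - 9/5) dt + (-15*B_t^2) dB_t

Itô's formula for f(t, x): d f(t, B_t) = (f_t + (1/2) f_xx) dt + f_x dB_t. Compute partials of f(t, x) = -9*t/5 - 5*x^3:
  f_t(t,x)  = -9/5
  f_x(t,x)  = -15*x^2
  f_xx(t,x) = -30*x
Assemble drift = f_t + (1/2) f_xx = -15*x - 9/5 and diffusion = f_x = -15*x^2. Substituting x = B_t:
  d(-5*B_t^3 - 9*t/5) = (-15*B_t - 9/5) dt + (-15*B_t^2) dB_t.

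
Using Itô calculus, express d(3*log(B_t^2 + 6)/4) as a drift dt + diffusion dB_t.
d(3*log(B_t^2 + 6)/4) = (3*(6 - B_t^2)/(4*(B_t^2 + 6)^2)) dt + (3*B_t/(2*(B_t^2 + 6))) dB_t

Itô's formula for f(B_t) gives d f(B_t) = f'(B_t) dB_t + (1/2) f''(B_t) dt. Compute derivatives of f(x) = 3*log(x^2 + 6)/4:
  f'(x)  = 3*x/(2*(x^2 + 6))
  f''(x) = 3*(6 - x^2)/(2*(x^2 + 6)^2)
Substitute x = B_t and multiply the f'' term by 1/2:
  drift     = (1/2) * (3*(6 - x^2)/(2*(x^2 + 6)^2)) evaluated at B_t = 3*(6 - B_t^2)/(4*(B_t^2 + 6)^2)
  diffusion = (3*x/(2*(x^2 + 6))) evaluated at B_t = 3*B_t/(2*(B_t^2 + 6))
Therefore d(3*log(B_t^2 + 6)/4) = (3*(6 - B_t^2)/(4*(B_t^2 + 6)^2)) dt + (3*B_t/(2*(B_t^2 + 6))) dB_t.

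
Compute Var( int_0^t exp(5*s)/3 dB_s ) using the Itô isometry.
Var = exp(10*t)/90 - 1/90

The Itô integral of a deterministic integrand f(s) has mean 0 because each increment f(s) * (B_{s+ds} - B_s) has mean 0. By the Itô isometry:
  Var( int_0^t f(s) dB_s ) = E[ (int_0^t f(s) dB_s)^2 ] = int_0^t f(s)^2 ds.
Here f(s) = exp(5*s)/3, so f(s)^2 = exp(10*s)/9. Integrate:
  int_0^t (exp(10*s)/9) ds = exp(10*t)/90 - 1/90.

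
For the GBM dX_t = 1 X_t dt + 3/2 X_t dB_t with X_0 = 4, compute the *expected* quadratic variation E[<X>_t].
E[<X>_t] = 144*exp(17*t/4)/17 - 144/17

<X>_t = int_0^t ((3/2) * X_s)^2 ds. Taking expectation inside the integral: E[<X>_t] = (3/2)^2 * int_0^t E[X_s^2] ds. For GBM, E[X_s^2] = x_0^2 * exp((2 mu + sigma^2) s). Integrating:
  E[<X>_t] = (3/2)^2 * 4^2 * (exp((2*1 + (3/2)^2) t) - 1) / (2*1 + (3/2)^2)
           = (3/2)^2 * 4^2 * (exp((17/4) t) - 1) / (17/4) = 144*exp(17*t/4)/17 - 144/17.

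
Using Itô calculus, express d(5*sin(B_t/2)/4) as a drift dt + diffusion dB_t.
d(5*sin(B_t/2)/4) = (-5*sin(B_t/2)/32) dt + (5*cos(B_t/2)/8) dB_t

Itô's formula for f(B_t) gives d f(B_t) = f'(B_t) dB_t + (1/2) f''(B_t) dt. Compute derivatives of f(x) = 5*sin(x/2)/4:
  f'(x)  = 5*cos(x/2)/8
  f''(x) = -5*sin(x/2)/16
Substitute x = B_t and multiply the f'' term by 1/2:
  drift     = (1/2) * (-5*sin(x/2)/16) evaluated at B_t = -5*sin(B_t/2)/32
  diffusion = (5*cos(x/2)/8) evaluated at B_t = 5*cos(B_t/2)/8
Therefore d(5*sin(B_t/2)/4) = (-5*sin(B_t/2)/32) dt + (5*cos(B_t/2)/8) dB_t.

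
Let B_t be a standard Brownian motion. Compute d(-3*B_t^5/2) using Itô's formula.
d(-3*B_t^5/2) = (-15*B_t^3) dt + (-15*B_t^4/2) dB_t

Itô's formula for f(B_t) gives d f(B_t) = f'(B_t) dB_t + (1/2) f''(B_t) dt. Compute derivatives of f(x) = -3*x^5/2:
  f'(x)  = -15*x^4/2
  f''(x) = -30*x^3
Substitute x = B_t and multiply the f'' term by 1/2:
  drift     = (1/2) * (-30*x^3) evaluated at B_t = -15*B_t^3
  diffusion = (-15*x^4/2) evaluated at B_t = -15*B_t^4/2
Therefore d(-3*B_t^5/2) = (-15*B_t^3) dt + (-15*B_t^4/2) dB_t.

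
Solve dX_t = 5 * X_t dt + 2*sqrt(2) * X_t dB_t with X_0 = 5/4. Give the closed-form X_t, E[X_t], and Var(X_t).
X_t = 5/4 * exp((1) t + (2*sqrt(2)) B_t); E[X_t] = 5*exp(5*t)/4; Var(X_t) = 25*(exp(8*t) - 1)*exp(10*t)/16

For GBM dX = mu X dt + sigma X dB with X_0 = x_0, apply Itô to Y = log X: dY = (mu - sigma^2/2) dt + sigma dB, so Y_t = log(x_0) + (mu - sigma^2/2) t + sigma B_t and hence X_t = x_0 * exp((mu - sigma^2/2) t + sigma B_t).
With mu = 5, sigma = 2*sqrt(2), x_0 = 5/4, this gives:
  X_t = 5/4 * exp((1) * t + (2*sqrt(2)) * B_t).
Since sigma*B_t ~ Normal(0, sigma^2 t), E[exp(sigma*B_t)] = exp(sigma^2 t / 2); so E[X_t] = x_0 * exp((mu - sigma^2/2) t) * exp(sigma^2 t / 2) = x_0 * exp(mu t) = 5*exp(5*t)/4.
Var(X_t) = E[X_t^2] - (E[X_t])^2 = x_0^2 * exp(2 mu t) * (exp(sigma^2 t) - 1) = 25*(exp(8*t) - 1)*exp(10*t)/16.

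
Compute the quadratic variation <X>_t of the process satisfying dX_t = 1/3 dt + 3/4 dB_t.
<X>_t = 9*t/16

For an Itô process dX_t = a(t) dt + b(t) dB_t, the quadratic variation is <X>_t = int_0^t b(s)^2 ds (the drift term does not contribute). Here b(s) = 3/4, so
  b(s)^2 = 9/16.
Integrating from 0 to t:
  <X>_t = int_0^t (9/16) ds = 9*t/16.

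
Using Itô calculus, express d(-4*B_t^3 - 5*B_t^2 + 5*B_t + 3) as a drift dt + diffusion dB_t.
d(-4*B_t^3 - 5*B_t^2 + 5*B_t + 3) = (-12*B_t - 5) dt + (-12*B_t^2 - 10*B_t + 5) dB_t

Itô's formula for f(B_t) gives d f(B_t) = f'(B_t) dB_t + (1/2) f''(B_t) dt. Compute derivatives of f(x) = -4*x^3 - 5*x^2 + 5*x + 3:
  f'(x)  = -12*x^2 - 10*x + 5
  f''(x) = -24*x - 10
Substitute x = B_t and multiply the f'' term by 1/2:
  drift     = (1/2) * (-24*x - 10) evaluated at B_t = -12*B_t - 5
  diffusion = (-12*x^2 - 10*x + 5) evaluated at B_t = -12*B_t^2 - 10*B_t + 5
Therefore d(-4*B_t^3 - 5*B_t^2 + 5*B_t + 3) = (-12*B_t - 5) dt + (-12*B_t^2 - 10*B_t + 5) dB_t.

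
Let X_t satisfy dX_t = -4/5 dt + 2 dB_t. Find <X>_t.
<X>_t = 4*t

For an Itô process dX_t = a(t) dt + b(t) dB_t, the quadratic variation is <X>_t = int_0^t b(s)^2 ds (the drift term does not contribute). Here b(s) = 2, so
  b(s)^2 = 4.
Integrating from 0 to t:
  <X>_t = int_0^t (4) ds = 4*t.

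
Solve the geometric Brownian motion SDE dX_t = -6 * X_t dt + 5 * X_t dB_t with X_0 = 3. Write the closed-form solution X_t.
X_t = 3 * exp((-37/2) * t + (5) * B_t)

For GBM dX = mu X dt + sigma X dB with X_0 = x_0, apply Itô to Y = log X: dY = (mu - sigma^2/2) dt + sigma dB, so Y_t = log(x_0) + (mu - sigma^2/2) t + sigma B_t and hence X_t = x_0 * exp((mu - sigma^2/2) t + sigma B_t).
With mu = -6, sigma = 5, x_0 = 3, this gives:
  X_t = 3 * exp((-37/2) * t + (5) * B_t).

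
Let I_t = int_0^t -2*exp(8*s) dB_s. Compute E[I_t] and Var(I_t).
E[I_t] = 0; Var(I_t) = exp(16*t)/4 - 1/4

The Itô integral of a deterministic integrand f(s) has mean 0 because each increment f(s) * (B_{s+ds} - B_s) has mean 0. By the Itô isometry:
  Var( int_0^t f(s) dB_s ) = E[ (int_0^t f(s) dB_s)^2 ] = int_0^t f(s)^2 ds.
Here f(s) = -2*exp(8*s), so f(s)^2 = 4*exp(16*s). Integrate:
  int_0^t (4*exp(16*s)) ds = exp(16*t)/4 - 1/4.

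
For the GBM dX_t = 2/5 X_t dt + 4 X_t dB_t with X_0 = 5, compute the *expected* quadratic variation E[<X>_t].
E[<X>_t] = 500*exp(84*t/5)/21 - 500/21

<X>_t = int_0^t (4 * X_s)^2 ds. Taking expectation inside the integral: E[<X>_t] = 4^2 * int_0^t E[X_s^2] ds. For GBM, E[X_s^2] = x_0^2 * exp((2 mu + sigma^2) s). Integrating:
  E[<X>_t] = 4^2 * 5^2 * (exp((2*(2/5) + 4^2) t) - 1) / (2*(2/5) + 4^2)
           = 4^2 * 5^2 * (exp((84/5) t) - 1) / (84/5) = 500*exp(84*t/5)/21 - 500/21.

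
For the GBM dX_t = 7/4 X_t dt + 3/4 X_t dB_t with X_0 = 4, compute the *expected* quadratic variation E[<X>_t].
E[<X>_t] = 144*exp(65*t/16)/65 - 144/65

<X>_t = int_0^t ((3/4) * X_s)^2 ds. Taking expectation inside the integral: E[<X>_t] = (3/4)^2 * int_0^t E[X_s^2] ds. For GBM, E[X_s^2] = x_0^2 * exp((2 mu + sigma^2) s). Integrating:
  E[<X>_t] = (3/4)^2 * 4^2 * (exp((2*(7/4) + (3/4)^2) t) - 1) / (2*(7/4) + (3/4)^2)
           = (3/4)^2 * 4^2 * (exp((65/16) t) - 1) / (65/16) = 144*exp(65*t/16)/65 - 144/65.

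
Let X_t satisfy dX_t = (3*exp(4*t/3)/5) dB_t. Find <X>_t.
<X>_t = 27*exp(8*t/3)/200 - 27/200

For an Itô process dX_t = a(t) dt + b(t) dB_t, the quadratic variation is <X>_t = int_0^t b(s)^2 ds (the drift term does not contribute). Here b(s) = 3*exp(4*s/3)/5, so
  b(s)^2 = 9*exp(8*s/3)/25.
Integrating from 0 to t:
  <X>_t = int_0^t (9*exp(8*s/3)/25) ds = 27*exp(8*t/3)/200 - 27/200.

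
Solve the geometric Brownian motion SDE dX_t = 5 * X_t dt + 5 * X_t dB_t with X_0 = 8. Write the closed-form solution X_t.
X_t = 8 * exp((-15/2) * t + (5) * B_t)

For GBM dX = mu X dt + sigma X dB with X_0 = x_0, apply Itô to Y = log X: dY = (mu - sigma^2/2) dt + sigma dB, so Y_t = log(x_0) + (mu - sigma^2/2) t + sigma B_t and hence X_t = x_0 * exp((mu - sigma^2/2) t + sigma B_t).
With mu = 5, sigma = 5, x_0 = 8, this gives:
  X_t = 8 * exp((-15/2) * t + (5) * B_t).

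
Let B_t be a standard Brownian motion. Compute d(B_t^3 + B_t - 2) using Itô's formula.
d(B_t^3 + B_t - 2) = (3*B_t) dt + (3*B_t^2 + 1) dB_t

Itô's formula for f(B_t) gives d f(B_t) = f'(B_t) dB_t + (1/2) f''(B_t) dt. Compute derivatives of f(x) = x^3 + x - 2:
  f'(x)  = 3*x^2 + 1
  f''(x) = 6*x
Substitute x = B_t and multiply the f'' term by 1/2:
  drift     = (1/2) * (6*x) evaluated at B_t = 3*B_t
  diffusion = (3*x^2 + 1) evaluated at B_t = 3*B_t^2 + 1
Therefore d(B_t^3 + B_t - 2) = (3*B_t) dt + (3*B_t^2 + 1) dB_t.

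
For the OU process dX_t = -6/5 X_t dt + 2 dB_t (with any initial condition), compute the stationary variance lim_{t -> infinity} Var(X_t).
lim Var(X_t) = 5/3

The OU SDE dX = -theta X dt + sigma dB admits the integrating factor exp(theta t): d(exp(theta t) X_t) = sigma exp(theta t) dB_t. Integrating from 0 to t gives X_t = x_0 * exp(-theta t) + sigma * int_0^t exp(-theta (t-s)) dB_s for any initial x_0. The Itô integral has variance (by the Itô isometry) sigma^2 * int_0^t exp(-2 theta (t - s)) ds = sigma^2 * (1 - exp(-2 theta t)) / (2 theta), independent of x_0.
With theta = 6/5, sigma = 2:
  Var(X_t) = (2)^2 * (1 - exp(-2*6/5 t)) / (2 * 6/5) = 5/3 - 5*exp(-12*t/5)/3.
As t -> infinity, exp(-2*6/5 t) -> 0, so the stationary variance is sigma^2 / (2 theta) = 5/3.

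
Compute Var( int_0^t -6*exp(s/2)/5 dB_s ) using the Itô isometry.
Var = 36*exp(t)/25 - 36/25

The Itô integral of a deterministic integrand f(s) has mean 0 because each increment f(s) * (B_{s+ds} - B_s) has mean 0. By the Itô isometry:
  Var( int_0^t f(s) dB_s ) = E[ (int_0^t f(s) dB_s)^2 ] = int_0^t f(s)^2 ds.
Here f(s) = -6*exp(s/2)/5, so f(s)^2 = 36*exp(s)/25. Integrate:
  int_0^t (36*exp(s)/25) ds = 36*exp(t)/25 - 36/25.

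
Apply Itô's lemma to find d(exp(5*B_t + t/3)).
d(exp(5*B_t + t/3)) = (77*exp(5*B_t + t/3)/6) dt + (5*exp(5*B_t + t/3)) dB_t

Itô's formula for f(t, x): d f(t, B_t) = (f_t + (1/2) f_xx) dt + f_x dB_t. Compute partials of f(t, x) = exp(t/3 + 5*x):
  f_t(t,x)  = exp(t/3 + 5*x)/3
  f_x(t,x)  = 5*exp(t/3 + 5*x)
  f_xx(t,x) = 25*exp(t/3 + 5*x)
Assemble drift = f_t + (1/2) f_xx = 77*exp(t/3 + 5*x)/6 and diffusion = f_x = 5*exp(t/3 + 5*x). Substituting x = B_t:
  d(exp(5*B_t + t/3)) = (77*exp(5*B_t + t/3)/6) dt + (5*exp(5*B_t + t/3)) dB_t.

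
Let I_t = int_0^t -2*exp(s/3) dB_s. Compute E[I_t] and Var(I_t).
E[I_t] = 0; Var(I_t) = 6*exp(2*t/3) - 6

The Itô integral of a deterministic integrand f(s) has mean 0 because each increment f(s) * (B_{s+ds} - B_s) has mean 0. By the Itô isometry:
  Var( int_0^t f(s) dB_s ) = E[ (int_0^t f(s) dB_s)^2 ] = int_0^t f(s)^2 ds.
Here f(s) = -2*exp(s/3), so f(s)^2 = 4*exp(2*s/3). Integrate:
  int_0^t (4*exp(2*s/3)) ds = 6*exp(2*t/3) - 6.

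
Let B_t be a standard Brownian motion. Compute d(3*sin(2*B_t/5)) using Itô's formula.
d(3*sin(2*B_t/5)) = (-6*sin(2*B_t/5)/25) dt + (6*cos(2*B_t/5)/5) dB_t

Itô's formula for f(B_t) gives d f(B_t) = f'(B_t) dB_t + (1/2) f''(B_t) dt. Compute derivatives of f(x) = 3*sin(2*x/5):
  f'(x)  = 6*cos(2*x/5)/5
  f''(x) = -12*sin(2*x/5)/25
Substitute x = B_t and multiply the f'' term by 1/2:
  drift     = (1/2) * (-12*sin(2*x/5)/25) evaluated at B_t = -6*sin(2*B_t/5)/25
  diffusion = (6*cos(2*x/5)/5) evaluated at B_t = 6*cos(2*B_t/5)/5
Therefore d(3*sin(2*B_t/5)) = (-6*sin(2*B_t/5)/25) dt + (6*cos(2*B_t/5)/5) dB_t.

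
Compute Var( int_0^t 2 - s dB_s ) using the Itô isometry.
Var = t*(t^2 - 6*t + 12)/3

The Itô integral of a deterministic integrand f(s) has mean 0 because each increment f(s) * (B_{s+ds} - B_s) has mean 0. By the Itô isometry:
  Var( int_0^t f(s) dB_s ) = E[ (int_0^t f(s) dB_s)^2 ] = int_0^t f(s)^2 ds.
Here f(s) = 2 - s, so f(s)^2 = (s - 2)^2. Integrate:
  int_0^t ((s - 2)^2) ds = t*(t^2 - 6*t + 12)/3.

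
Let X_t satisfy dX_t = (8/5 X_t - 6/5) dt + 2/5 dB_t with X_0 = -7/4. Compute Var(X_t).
Var(X_t) = exp(16*t/5)/20 - 1/20

The variance V(t) = Var(X_t) satisfies V'(t) = 2 a V(t) + c^2 with V(0) = 0 (drift coefficient is linear in X, diffusion is constant). With a = 8/5, c = 2/5, the solution is
  V(t) = (c^2 / (2 a)) * (exp(2 a t) - 1)
       = ((2/5)^2 / (2*(8/5))) * (exp((16/5) t) - 1)
       = exp(16*t/5)/20 - 1/20.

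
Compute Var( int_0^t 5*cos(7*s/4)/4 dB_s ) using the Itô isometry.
Var = 25*t/32 + 25*sin(7*t/2)/112

The Itô integral of a deterministic integrand f(s) has mean 0 because each increment f(s) * (B_{s+ds} - B_s) has mean 0. By the Itô isometry:
  Var( int_0^t f(s) dB_s ) = E[ (int_0^t f(s) dB_s)^2 ] = int_0^t f(s)^2 ds.
Here f(s) = 5*cos(7*s/4)/4, so f(s)^2 = 25*cos(7*s/4)^2/16. Integrate:
  int_0^t (25*cos(7*s/4)^2/16) ds = 25*t/32 + 25*sin(7*t/2)/112.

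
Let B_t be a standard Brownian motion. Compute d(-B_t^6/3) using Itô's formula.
d(-B_t^6/3) = (-5*B_t^4) dt + (-2*B_t^5) dB_t

Itô's formula for f(B_t) gives d f(B_t) = f'(B_t) dB_t + (1/2) f''(B_t) dt. Compute derivatives of f(x) = -x^6/3:
  f'(x)  = -2*x^5
  f''(x) = -10*x^4
Substitute x = B_t and multiply the f'' term by 1/2:
  drift     = (1/2) * (-10*x^4) evaluated at B_t = -5*B_t^4
  diffusion = (-2*x^5) evaluated at B_t = -2*B_t^5
Therefore d(-B_t^6/3) = (-5*B_t^4) dt + (-2*B_t^5) dB_t.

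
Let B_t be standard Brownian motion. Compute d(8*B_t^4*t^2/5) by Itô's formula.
d(8*B_t^4*t^2/5) = (16*B_t^2*t*(B_t^2 + 3*t)/5) dt + (32*B_t^3*t^2/5) dB_t

Itô's formula for f(t, x): d f(t, B_t) = (f_t + (1/2) f_xx) dt + f_x dB_t. Compute partials of f(t, x) = 8*t^2*x^4/5:
  f_t(t,x)  = 16*t*x^4/5
  f_x(t,x)  = 32*t^2*x^3/5
  f_xx(t,x) = 96*t^2*x^2/5
Assemble drift = f_t + (1/2) f_xx = 16*t*x^2*(3*t + x^2)/5 and diffusion = f_x = 32*t^2*x^3/5. Substituting x = B_t:
  d(8*B_t^4*t^2/5) = (16*B_t^2*t*(B_t^2 + 3*t)/5) dt + (32*B_t^3*t^2/5) dB_t.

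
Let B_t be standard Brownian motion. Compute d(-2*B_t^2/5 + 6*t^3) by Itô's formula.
d(-2*B_t^2/5 + 6*t^3) = (18*t^2 - 2/5) dt + (-4*B_t/5) dB_t

Itô's formula for f(t, x): d f(t, B_t) = (f_t + (1/2) f_xx) dt + f_x dB_t. Compute partials of f(t, x) = 6*t^3 - 2*x^2/5:
  f_t(t,x)  = 18*t^2
  f_x(t,x)  = -4*x/5
  f_xx(t,x) = -4/5
Assemble drift = f_t + (1/2) f_xx = 18*t^2 - 2/5 and diffusion = f_x = -4*x/5. Substituting x = B_t:
  d(-2*B_t^2/5 + 6*t^3) = (18*t^2 - 2/5) dt + (-4*B_t/5) dB_t.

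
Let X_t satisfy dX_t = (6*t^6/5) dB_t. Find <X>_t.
<X>_t = 36*t^13/325

For an Itô process dX_t = a(t) dt + b(t) dB_t, the quadratic variation is <X>_t = int_0^t b(s)^2 ds (the drift term does not contribute). Here b(s) = 6*s^6/5, so
  b(s)^2 = 36*s^12/25.
Integrating from 0 to t:
  <X>_t = int_0^t (36*s^12/25) ds = 36*t^13/325.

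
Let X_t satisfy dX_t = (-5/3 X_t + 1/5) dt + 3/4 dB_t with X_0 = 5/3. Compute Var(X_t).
Var(X_t) = 27/160 - 27*exp(-10*t/3)/160

The variance V(t) = Var(X_t) satisfies V'(t) = 2 a V(t) + c^2 with V(0) = 0 (drift coefficient is linear in X, diffusion is constant). With a = -5/3, c = 3/4, the solution is
  V(t) = (c^2 / (2 a)) * (exp(2 a t) - 1)
       = ((3/4)^2 / (2*(-5/3))) * (exp((-10/3) t) - 1)
       = 27/160 - 27*exp(-10*t/3)/160.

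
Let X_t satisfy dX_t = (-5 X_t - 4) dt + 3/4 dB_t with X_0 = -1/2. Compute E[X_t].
E[X_t] = -4/5 + 3*exp(-5*t)/10

Taking expectations and using E[dB_t] = 0, the mean m(t) = E[X_t] satisfies the ODE m'(t) = a m(t) + b with m(0) = x_0. With a = -5, b = -4, x_0 = -1/2, the solution is
  m(t) = x_0 * exp(a t) + (b/a) * (exp(a t) - 1)
       = (-1/2) * exp((-5) t) + ((-4)/(-5)) * (exp((-5) t) - 1)
       = -4/5 + 3*exp(-5*t)/10.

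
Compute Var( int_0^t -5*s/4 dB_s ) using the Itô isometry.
Var = 25*t^3/48

The Itô integral of a deterministic integrand f(s) has mean 0 because each increment f(s) * (B_{s+ds} - B_s) has mean 0. By the Itô isometry:
  Var( int_0^t f(s) dB_s ) = E[ (int_0^t f(s) dB_s)^2 ] = int_0^t f(s)^2 ds.
Here f(s) = -5*s/4, so f(s)^2 = 25*s^2/16. Integrate:
  int_0^t (25*s^2/16) ds = 25*t^3/48.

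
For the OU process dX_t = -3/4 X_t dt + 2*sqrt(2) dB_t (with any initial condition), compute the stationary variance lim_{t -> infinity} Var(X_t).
lim Var(X_t) = 16/3

The OU SDE dX = -theta X dt + sigma dB admits the integrating factor exp(theta t): d(exp(theta t) X_t) = sigma exp(theta t) dB_t. Integrating from 0 to t gives X_t = x_0 * exp(-theta t) + sigma * int_0^t exp(-theta (t-s)) dB_s for any initial x_0. The Itô integral has variance (by the Itô isometry) sigma^2 * int_0^t exp(-2 theta (t - s)) ds = sigma^2 * (1 - exp(-2 theta t)) / (2 theta), independent of x_0.
With theta = 3/4, sigma = 2*sqrt(2):
  Var(X_t) = (2*sqrt(2))^2 * (1 - exp(-2*3/4 t)) / (2 * 3/4) = 16/3 - 16*exp(-3*t/2)/3.
As t -> infinity, exp(-2*3/4 t) -> 0, so the stationary variance is sigma^2 / (2 theta) = 16/3.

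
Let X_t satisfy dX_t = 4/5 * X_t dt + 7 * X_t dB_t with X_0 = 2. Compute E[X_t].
E[X_t] = 2*exp(4*t/5)

For GBM dX = mu X dt + sigma X dB with X_0 = x_0, apply Itô to Y = log X: dY = (mu - sigma^2/2) dt + sigma dB, so Y_t = log(x_0) + (mu - sigma^2/2) t + sigma B_t and hence X_t = x_0 * exp((mu - sigma^2/2) t + sigma B_t).
With mu = 4/5, sigma = 7, x_0 = 2, this gives:
  X_t = 2 * exp((-237/10) * t + (7) * B_t).
Since sigma*B_t ~ Normal(0, sigma^2 t), E[exp(sigma*B_t)] = exp(sigma^2 t / 2); so E[X_t] = x_0 * exp((mu - sigma^2/2) t) * exp(sigma^2 t / 2) = x_0 * exp(mu t) = 2*exp(4*t/5).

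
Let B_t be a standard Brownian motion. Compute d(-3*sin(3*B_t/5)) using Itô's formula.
d(-3*sin(3*B_t/5)) = (27*sin(3*B_t/5)/50) dt + (-9*cos(3*B_t/5)/5) dB_t

Itô's formula for f(B_t) gives d f(B_t) = f'(B_t) dB_t + (1/2) f''(B_t) dt. Compute derivatives of f(x) = -3*sin(3*x/5):
  f'(x)  = -9*cos(3*x/5)/5
  f''(x) = 27*sin(3*x/5)/25
Substitute x = B_t and multiply the f'' term by 1/2:
  drift     = (1/2) * (27*sin(3*x/5)/25) evaluated at B_t = 27*sin(3*B_t/5)/50
  diffusion = (-9*cos(3*x/5)/5) evaluated at B_t = -9*cos(3*B_t/5)/5
Therefore d(-3*sin(3*B_t/5)) = (27*sin(3*B_t/5)/50) dt + (-9*cos(3*B_t/5)/5) dB_t.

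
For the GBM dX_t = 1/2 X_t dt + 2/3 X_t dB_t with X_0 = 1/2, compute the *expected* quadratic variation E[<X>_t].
E[<X>_t] = exp(13*t/9)/13 - 1/13

<X>_t = int_0^t ((2/3) * X_s)^2 ds. Taking expectation inside the integral: E[<X>_t] = (2/3)^2 * int_0^t E[X_s^2] ds. For GBM, E[X_s^2] = x_0^2 * exp((2 mu + sigma^2) s). Integrating:
  E[<X>_t] = (2/3)^2 * (1/2)^2 * (exp((2*(1/2) + (2/3)^2) t) - 1) / (2*(1/2) + (2/3)^2)
           = (2/3)^2 * (1/2)^2 * (exp((13/9) t) - 1) / (13/9) = exp(13*t/9)/13 - 1/13.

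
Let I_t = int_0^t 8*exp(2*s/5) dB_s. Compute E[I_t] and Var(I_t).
E[I_t] = 0; Var(I_t) = 80*exp(4*t/5) - 80

The Itô integral of a deterministic integrand f(s) has mean 0 because each increment f(s) * (B_{s+ds} - B_s) has mean 0. By the Itô isometry:
  Var( int_0^t f(s) dB_s ) = E[ (int_0^t f(s) dB_s)^2 ] = int_0^t f(s)^2 ds.
Here f(s) = 8*exp(2*s/5), so f(s)^2 = 64*exp(4*s/5). Integrate:
  int_0^t (64*exp(4*s/5)) ds = 80*exp(4*t/5) - 80.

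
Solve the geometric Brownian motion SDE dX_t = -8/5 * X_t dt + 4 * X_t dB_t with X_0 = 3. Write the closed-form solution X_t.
X_t = 3 * exp((-48/5) * t + (4) * B_t)

For GBM dX = mu X dt + sigma X dB with X_0 = x_0, apply Itô to Y = log X: dY = (mu - sigma^2/2) dt + sigma dB, so Y_t = log(x_0) + (mu - sigma^2/2) t + sigma B_t and hence X_t = x_0 * exp((mu - sigma^2/2) t + sigma B_t).
With mu = -8/5, sigma = 4, x_0 = 3, this gives:
  X_t = 3 * exp((-48/5) * t + (4) * B_t).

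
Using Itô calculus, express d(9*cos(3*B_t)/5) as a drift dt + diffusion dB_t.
d(9*cos(3*B_t)/5) = (-81*cos(3*B_t)/10) dt + (-27*sin(3*B_t)/5) dB_t

Itô's formula for f(B_t) gives d f(B_t) = f'(B_t) dB_t + (1/2) f''(B_t) dt. Compute derivatives of f(x) = 9*cos(3*x)/5:
  f'(x)  = -27*sin(3*x)/5
  f''(x) = -81*cos(3*x)/5
Substitute x = B_t and multiply the f'' term by 1/2:
  drift     = (1/2) * (-81*cos(3*x)/5) evaluated at B_t = -81*cos(3*B_t)/10
  diffusion = (-27*sin(3*x)/5) evaluated at B_t = -27*sin(3*B_t)/5
Therefore d(9*cos(3*B_t)/5) = (-81*cos(3*B_t)/10) dt + (-27*sin(3*B_t)/5) dB_t.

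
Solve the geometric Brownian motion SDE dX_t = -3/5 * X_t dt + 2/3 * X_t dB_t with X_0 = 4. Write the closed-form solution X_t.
X_t = 4 * exp((-37/45) * t + (2/3) * B_t)

For GBM dX = mu X dt + sigma X dB with X_0 = x_0, apply Itô to Y = log X: dY = (mu - sigma^2/2) dt + sigma dB, so Y_t = log(x_0) + (mu - sigma^2/2) t + sigma B_t and hence X_t = x_0 * exp((mu - sigma^2/2) t + sigma B_t).
With mu = -3/5, sigma = 2/3, x_0 = 4, this gives:
  X_t = 4 * exp((-37/45) * t + (2/3) * B_t).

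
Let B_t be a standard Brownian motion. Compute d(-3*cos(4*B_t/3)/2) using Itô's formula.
d(-3*cos(4*B_t/3)/2) = (4*cos(4*B_t/3)/3) dt + (2*sin(4*B_t/3)) dB_t

Itô's formula for f(B_t) gives d f(B_t) = f'(B_t) dB_t + (1/2) f''(B_t) dt. Compute derivatives of f(x) = -3*cos(4*x/3)/2:
  f'(x)  = 2*sin(4*x/3)
  f''(x) = 8*cos(4*x/3)/3
Substitute x = B_t and multiply the f'' term by 1/2:
  drift     = (1/2) * (8*cos(4*x/3)/3) evaluated at B_t = 4*cos(4*B_t/3)/3
  diffusion = (2*sin(4*x/3)) evaluated at B_t = 2*sin(4*B_t/3)
Therefore d(-3*cos(4*B_t/3)/2) = (4*cos(4*B_t/3)/3) dt + (2*sin(4*B_t/3)) dB_t.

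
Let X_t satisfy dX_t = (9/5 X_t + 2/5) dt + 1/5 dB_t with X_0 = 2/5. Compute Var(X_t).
Var(X_t) = exp(18*t/5)/90 - 1/90

The variance V(t) = Var(X_t) satisfies V'(t) = 2 a V(t) + c^2 with V(0) = 0 (drift coefficient is linear in X, diffusion is constant). With a = 9/5, c = 1/5, the solution is
  V(t) = (c^2 / (2 a)) * (exp(2 a t) - 1)
       = ((1/5)^2 / (2*(9/5))) * (exp((18/5) t) - 1)
       = exp(18*t/5)/90 - 1/90.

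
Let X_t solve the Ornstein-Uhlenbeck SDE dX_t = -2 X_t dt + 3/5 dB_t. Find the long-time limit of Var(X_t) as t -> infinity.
lim Var(X_t) = 9/100

The OU SDE dX = -theta X dt + sigma dB admits the integrating factor exp(theta t): d(exp(theta t) X_t) = sigma exp(theta t) dB_t. Integrating from 0 to t gives X_t = x_0 * exp(-theta t) + sigma * int_0^t exp(-theta (t-s)) dB_s for any initial x_0. The Itô integral has variance (by the Itô isometry) sigma^2 * int_0^t exp(-2 theta (t - s)) ds = sigma^2 * (1 - exp(-2 theta t)) / (2 theta), independent of x_0.
With theta = 2, sigma = 3/5:
  Var(X_t) = (3/5)^2 * (1 - exp(-2*2 t)) / (2 * 2) = 9/100 - 9*exp(-4*t)/100.
As t -> infinity, exp(-2*2 t) -> 0, so the stationary variance is sigma^2 / (2 theta) = 9/100.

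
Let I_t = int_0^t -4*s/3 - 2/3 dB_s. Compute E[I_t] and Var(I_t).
E[I_t] = 0; Var(I_t) = 4*t*(4*t^2 + 6*t + 3)/27

The Itô integral of a deterministic integrand f(s) has mean 0 because each increment f(s) * (B_{s+ds} - B_s) has mean 0. By the Itô isometry:
  Var( int_0^t f(s) dB_s ) = E[ (int_0^t f(s) dB_s)^2 ] = int_0^t f(s)^2 ds.
Here f(s) = -4*s/3 - 2/3, so f(s)^2 = 4*(2*s + 1)^2/9. Integrate:
  int_0^t (4*(2*s + 1)^2/9) ds = 4*t*(4*t^2 + 6*t + 3)/27.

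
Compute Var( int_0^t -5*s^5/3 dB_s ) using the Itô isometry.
Var = 25*t^11/99

The Itô integral of a deterministic integrand f(s) has mean 0 because each increment f(s) * (B_{s+ds} - B_s) has mean 0. By the Itô isometry:
  Var( int_0^t f(s) dB_s ) = E[ (int_0^t f(s) dB_s)^2 ] = int_0^t f(s)^2 ds.
Here f(s) = -5*s^5/3, so f(s)^2 = 25*s^10/9. Integrate:
  int_0^t (25*s^10/9) ds = 25*t^11/99.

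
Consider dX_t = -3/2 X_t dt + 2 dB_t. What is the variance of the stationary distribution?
lim Var(X_t) = 4/3

The OU SDE dX = -theta X dt + sigma dB admits the integrating factor exp(theta t): d(exp(theta t) X_t) = sigma exp(theta t) dB_t. Integrating from 0 to t gives X_t = x_0 * exp(-theta t) + sigma * int_0^t exp(-theta (t-s)) dB_s for any initial x_0. The Itô integral has variance (by the Itô isometry) sigma^2 * int_0^t exp(-2 theta (t - s)) ds = sigma^2 * (1 - exp(-2 theta t)) / (2 theta), independent of x_0.
With theta = 3/2, sigma = 2:
  Var(X_t) = (2)^2 * (1 - exp(-2*3/2 t)) / (2 * 3/2) = 4/3 - 4*exp(-3*t)/3.
As t -> infinity, exp(-2*3/2 t) -> 0, so the stationary variance is sigma^2 / (2 theta) = 4/3.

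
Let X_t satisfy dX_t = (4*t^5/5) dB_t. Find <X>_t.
<X>_t = 16*t^11/275

For an Itô process dX_t = a(t) dt + b(t) dB_t, the quadratic variation is <X>_t = int_0^t b(s)^2 ds (the drift term does not contribute). Here b(s) = 4*s^5/5, so
  b(s)^2 = 16*s^10/25.
Integrating from 0 to t:
  <X>_t = int_0^t (16*s^10/25) ds = 16*t^11/275.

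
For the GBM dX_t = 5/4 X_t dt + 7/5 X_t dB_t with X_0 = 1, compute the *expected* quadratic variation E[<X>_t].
E[<X>_t] = 98*exp(223*t/50)/223 - 98/223

<X>_t = int_0^t ((7/5) * X_s)^2 ds. Taking expectation inside the integral: E[<X>_t] = (7/5)^2 * int_0^t E[X_s^2] ds. For GBM, E[X_s^2] = x_0^2 * exp((2 mu + sigma^2) s). Integrating:
  E[<X>_t] = (7/5)^2 * 1^2 * (exp((2*(5/4) + (7/5)^2) t) - 1) / (2*(5/4) + (7/5)^2)
           = (7/5)^2 * 1^2 * (exp((223/50) t) - 1) / (223/50) = 98*exp(223*t/50)/223 - 98/223.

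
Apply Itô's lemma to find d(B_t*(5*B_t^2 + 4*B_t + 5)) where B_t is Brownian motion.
d(B_t*(5*B_t^2 + 4*B_t + 5)) = (15*B_t + 4) dt + (15*B_t^2 + 8*B_t + 5) dB_t

Itô's formula for f(B_t) gives d f(B_t) = f'(B_t) dB_t + (1/2) f''(B_t) dt. Compute derivatives of f(x) = x*(5*x^2 + 4*x + 5):
  f'(x)  = 15*x^2 + 8*x + 5
  f''(x) = 30*x + 8
Substitute x = B_t and multiply the f'' term by 1/2:
  drift     = (1/2) * (30*x + 8) evaluated at B_t = 15*B_t + 4
  diffusion = (15*x^2 + 8*x + 5) evaluated at B_t = 15*B_t^2 + 8*B_t + 5
Therefore d(B_t*(5*B_t^2 + 4*B_t + 5)) = (15*B_t + 4) dt + (15*B_t^2 + 8*B_t + 5) dB_t.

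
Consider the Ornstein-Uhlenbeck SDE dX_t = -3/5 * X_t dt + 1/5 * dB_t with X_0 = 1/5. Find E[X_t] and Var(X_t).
E[X_t] = exp(-3*t/5)/5; Var(X_t) = 1/30 - exp(-6*t/5)/30

The OU SDE dX = -theta X dt + sigma dB admits the integrating factor exp(theta t): d(exp(theta t) X_t) = sigma exp(theta t) dB_t. Integrating from 0 to t:
  X_t = x_0 * exp(-theta t) + sigma * int_0^t exp(-theta (t-s)) dB_s.
The Itô integral has mean 0 and (by the Itô isometry) variance sigma^2 * int_0^t exp(-2 theta (t - s)) ds = sigma^2 * (1 - exp(-2 theta t)) / (2 theta).
With theta = 3/5, sigma = 1/5, x_0 = 1/5:
  E[X_t] = 1/5 * exp(-3/5 t) = exp(-3*t/5)/5
  Var(X_t) = (1/5)^2 * (1 - exp(-2*3/5 t)) / (2 * 3/5) = 1/30 - exp(-6*t/5)/30.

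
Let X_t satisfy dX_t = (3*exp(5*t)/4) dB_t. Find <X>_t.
<X>_t = 9*exp(10*t)/160 - 9/160

For an Itô process dX_t = a(t) dt + b(t) dB_t, the quadratic variation is <X>_t = int_0^t b(s)^2 ds (the drift term does not contribute). Here b(s) = 3*exp(5*s)/4, so
  b(s)^2 = 9*exp(10*s)/16.
Integrating from 0 to t:
  <X>_t = int_0^t (9*exp(10*s)/16) ds = 9*exp(10*t)/160 - 9/160.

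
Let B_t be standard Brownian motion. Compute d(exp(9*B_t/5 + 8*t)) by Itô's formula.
d(exp(9*B_t/5 + 8*t)) = (481*exp(9*B_t/5 + 8*t)/50) dt + (9*exp(9*B_t/5 + 8*t)/5) dB_t

Itô's formula for f(t, x): d f(t, B_t) = (f_t + (1/2) f_xx) dt + f_x dB_t. Compute partials of f(t, x) = exp(8*t + 9*x/5):
  f_t(t,x)  = 8*exp(8*t + 9*x/5)
  f_x(t,x)  = 9*exp(8*t + 9*x/5)/5
  f_xx(t,x) = 81*exp(8*t + 9*x/5)/25
Assemble drift = f_t + (1/2) f_xx = 481*exp(8*t + 9*x/5)/50 and diffusion = f_x = 9*exp(8*t + 9*x/5)/5. Substituting x = B_t:
  d(exp(9*B_t/5 + 8*t)) = (481*exp(9*B_t/5 + 8*t)/50) dt + (9*exp(9*B_t/5 + 8*t)/5) dB_t.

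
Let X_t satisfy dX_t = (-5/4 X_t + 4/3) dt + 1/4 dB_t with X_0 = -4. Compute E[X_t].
E[X_t] = 16/15 - 76*exp(-5*t/4)/15

Taking expectations and using E[dB_t] = 0, the mean m(t) = E[X_t] satisfies the ODE m'(t) = a m(t) + b with m(0) = x_0. With a = -5/4, b = 4/3, x_0 = -4, the solution is
  m(t) = x_0 * exp(a t) + (b/a) * (exp(a t) - 1)
       = (-4) * exp((-5/4) t) + ((4/3)/(-5/4)) * (exp((-5/4) t) - 1)
       = 16/15 - 76*exp(-5*t/4)/15.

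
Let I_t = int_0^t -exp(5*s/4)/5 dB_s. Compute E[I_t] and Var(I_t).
E[I_t] = 0; Var(I_t) = 2*exp(5*t/2)/125 - 2/125

The Itô integral of a deterministic integrand f(s) has mean 0 because each increment f(s) * (B_{s+ds} - B_s) has mean 0. By the Itô isometry:
  Var( int_0^t f(s) dB_s ) = E[ (int_0^t f(s) dB_s)^2 ] = int_0^t f(s)^2 ds.
Here f(s) = -exp(5*s/4)/5, so f(s)^2 = exp(5*s/2)/25. Integrate:
  int_0^t (exp(5*s/2)/25) ds = 2*exp(5*t/2)/125 - 2/125.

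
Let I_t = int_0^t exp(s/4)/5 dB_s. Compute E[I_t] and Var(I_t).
E[I_t] = 0; Var(I_t) = 2*exp(t/2)/25 - 2/25

The Itô integral of a deterministic integrand f(s) has mean 0 because each increment f(s) * (B_{s+ds} - B_s) has mean 0. By the Itô isometry:
  Var( int_0^t f(s) dB_s ) = E[ (int_0^t f(s) dB_s)^2 ] = int_0^t f(s)^2 ds.
Here f(s) = exp(s/4)/5, so f(s)^2 = exp(s/2)/25. Integrate:
  int_0^t (exp(s/2)/25) ds = 2*exp(t/2)/25 - 2/25.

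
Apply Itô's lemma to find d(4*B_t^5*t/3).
d(4*B_t^5*t/3) = (4*B_t^3*(B_t^2 + 10*t)/3) dt + (20*B_t^4*t/3) dB_t

Itô's formula for f(t, x): d f(t, B_t) = (f_t + (1/2) f_xx) dt + f_x dB_t. Compute partials of f(t, x) = 4*t*x^5/3:
  f_t(t,x)  = 4*x^5/3
  f_x(t,x)  = 20*t*x^4/3
  f_xx(t,x) = 80*t*x^3/3
Assemble drift = f_t + (1/2) f_xx = 4*x^3*(10*t + x^2)/3 and diffusion = f_x = 20*t*x^4/3. Substituting x = B_t:
  d(4*B_t^5*t/3) = (4*B_t^3*(B_t^2 + 10*t)/3) dt + (20*B_t^4*t/3) dB_t.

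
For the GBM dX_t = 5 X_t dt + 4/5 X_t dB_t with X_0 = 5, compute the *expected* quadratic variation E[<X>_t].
E[<X>_t] = 200*exp(266*t/25)/133 - 200/133

<X>_t = int_0^t ((4/5) * X_s)^2 ds. Taking expectation inside the integral: E[<X>_t] = (4/5)^2 * int_0^t E[X_s^2] ds. For GBM, E[X_s^2] = x_0^2 * exp((2 mu + sigma^2) s). Integrating:
  E[<X>_t] = (4/5)^2 * 5^2 * (exp((2*5 + (4/5)^2) t) - 1) / (2*5 + (4/5)^2)
           = (4/5)^2 * 5^2 * (exp((266/25) t) - 1) / (266/25) = 200*exp(266*t/25)/133 - 200/133.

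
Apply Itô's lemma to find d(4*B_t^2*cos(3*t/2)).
d(4*B_t^2*cos(3*t/2)) = (-6*B_t^2*sin(3*t/2) + 4*cos(3*t/2)) dt + (8*B_t*cos(3*t/2)) dB_t

Itô's formula for f(t, x): d f(t, B_t) = (f_t + (1/2) f_xx) dt + f_x dB_t. Compute partials of f(t, x) = 4*x^2*cos(3*t/2):
  f_t(t,x)  = -6*x^2*sin(3*t/2)
  f_x(t,x)  = 8*x*cos(3*t/2)
  f_xx(t,x) = 8*cos(3*t/2)
Assemble drift = f_t + (1/2) f_xx = -6*x^2*sin(3*t/2) + 4*cos(3*t/2) and diffusion = f_x = 8*x*cos(3*t/2). Substituting x = B_t:
  d(4*B_t^2*cos(3*t/2)) = (-6*B_t^2*sin(3*t/2) + 4*cos(3*t/2)) dt + (8*B_t*cos(3*t/2)) dB_t.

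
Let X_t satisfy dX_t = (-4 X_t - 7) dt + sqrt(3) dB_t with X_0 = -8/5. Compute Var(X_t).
Var(X_t) = 3/8 - 3*exp(-8*t)/8

The variance V(t) = Var(X_t) satisfies V'(t) = 2 a V(t) + c^2 with V(0) = 0 (drift coefficient is linear in X, diffusion is constant). With a = -4, c = sqrt(3), the solution is
  V(t) = (c^2 / (2 a)) * (exp(2 a t) - 1)
       = (sqrt(3)^2 / (2*(-4))) * (exp((-8) t) - 1)
       = 3/8 - 3*exp(-8*t)/8.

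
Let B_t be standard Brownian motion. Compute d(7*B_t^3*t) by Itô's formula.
d(7*B_t^3*t) = (7*B_t*(B_t^2 + 3*t)) dt + (21*B_t^2*t) dB_t

Itô's formula for f(t, x): d f(t, B_t) = (f_t + (1/2) f_xx) dt + f_x dB_t. Compute partials of f(t, x) = 7*t*x^3:
  f_t(t,x)  = 7*x^3
  f_x(t,x)  = 21*t*x^2
  f_xx(t,x) = 42*t*x
Assemble drift = f_t + (1/2) f_xx = 7*x*(3*t + x^2) and diffusion = f_x = 21*t*x^2. Substituting x = B_t:
  d(7*B_t^3*t) = (7*B_t*(B_t^2 + 3*t)) dt + (21*B_t^2*t) dB_t.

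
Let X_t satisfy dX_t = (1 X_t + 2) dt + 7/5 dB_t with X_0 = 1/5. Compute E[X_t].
E[X_t] = 11*exp(t)/5 - 2

Taking expectations and using E[dB_t] = 0, the mean m(t) = E[X_t] satisfies the ODE m'(t) = a m(t) + b with m(0) = x_0. With a = 1, b = 2, x_0 = 1/5, the solution is
  m(t) = x_0 * exp(a t) + (b/a) * (exp(a t) - 1)
       = (1/5) * exp(1 t) + (2/1) * (exp(1 t) - 1)
       = 11*exp(t)/5 - 2.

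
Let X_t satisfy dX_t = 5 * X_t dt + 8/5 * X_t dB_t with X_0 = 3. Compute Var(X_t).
Var(X_t) = 9*(exp(64*t/25) - 1)*exp(10*t)

For GBM dX = mu X dt + sigma X dB with X_0 = x_0, apply Itô to Y = log X: dY = (mu - sigma^2/2) dt + sigma dB, so Y_t = log(x_0) + (mu - sigma^2/2) t + sigma B_t and hence X_t = x_0 * exp((mu - sigma^2/2) t + sigma B_t).
With mu = 5, sigma = 8/5, x_0 = 3, this gives:
  X_t = 3 * exp((93/25) * t + (8/5) * B_t).
Since sigma*B_t ~ Normal(0, sigma^2 t), E[exp(sigma*B_t)] = exp(sigma^2 t / 2); so E[X_t] = x_0 * exp((mu - sigma^2/2) t) * exp(sigma^2 t / 2) = x_0 * exp(mu t) = 3*exp(5*t).
Var(X_t) = E[X_t^2] - (E[X_t])^2 = x_0^2 * exp(2 mu t) * (exp(sigma^2 t) - 1) = 9*(exp(64*t/25) - 1)*exp(10*t).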